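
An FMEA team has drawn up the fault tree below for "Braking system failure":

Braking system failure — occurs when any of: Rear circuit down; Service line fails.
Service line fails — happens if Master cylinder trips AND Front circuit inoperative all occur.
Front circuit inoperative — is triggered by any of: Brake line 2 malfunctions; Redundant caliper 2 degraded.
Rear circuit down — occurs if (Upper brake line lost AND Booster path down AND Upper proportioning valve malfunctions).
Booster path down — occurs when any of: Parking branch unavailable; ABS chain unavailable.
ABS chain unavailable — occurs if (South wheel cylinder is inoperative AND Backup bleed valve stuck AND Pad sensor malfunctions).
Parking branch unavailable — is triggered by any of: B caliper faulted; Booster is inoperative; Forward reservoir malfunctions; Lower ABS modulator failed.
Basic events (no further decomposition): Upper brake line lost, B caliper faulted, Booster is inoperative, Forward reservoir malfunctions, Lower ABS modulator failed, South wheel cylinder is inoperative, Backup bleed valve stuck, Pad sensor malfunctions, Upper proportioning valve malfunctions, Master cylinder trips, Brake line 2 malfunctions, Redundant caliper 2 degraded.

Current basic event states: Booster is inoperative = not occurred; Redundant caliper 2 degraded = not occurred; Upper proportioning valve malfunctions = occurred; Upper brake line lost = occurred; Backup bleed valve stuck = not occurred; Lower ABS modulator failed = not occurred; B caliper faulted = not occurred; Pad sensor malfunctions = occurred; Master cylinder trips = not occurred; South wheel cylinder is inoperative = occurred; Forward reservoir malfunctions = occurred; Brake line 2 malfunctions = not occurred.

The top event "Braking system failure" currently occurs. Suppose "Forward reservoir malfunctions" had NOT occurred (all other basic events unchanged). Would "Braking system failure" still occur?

No

Counterfactual: set "Forward reservoir malfunctions" to not occurred.
Parking branch unavailable [OR]: B caliper faulted=not, Booster is inoperative=not, Forward reservoir malfunctions=not, Lower ABS modulator failed=not → no input occurs → does not occur.
ABS chain unavailable [AND]: South wheel cylinder is inoperative=occurs, Backup bleed valve stuck=not, Pad sensor malfunctions=occurs → not all inputs occur → does not occur.
Booster path down [OR]: Parking branch unavailable=not, ABS chain unavailable=not → no input occurs → does not occur.
Rear circuit down [AND]: Upper brake line lost=occurs, Booster path down=not, Upper proportioning valve malfunctions=occurs → not all inputs occur → does not occur.
Front circuit inoperative [OR]: Brake line 2 malfunctions=not, Redundant caliper 2 degraded=not → no input occurs → does not occur.
Service line fails [AND]: Master cylinder trips=not, Front circuit inoperative=not → not all inputs occur → does not occur.
Braking system failure [OR]: Rear circuit down=not, Service line fails=not → no input occurs → does not occur.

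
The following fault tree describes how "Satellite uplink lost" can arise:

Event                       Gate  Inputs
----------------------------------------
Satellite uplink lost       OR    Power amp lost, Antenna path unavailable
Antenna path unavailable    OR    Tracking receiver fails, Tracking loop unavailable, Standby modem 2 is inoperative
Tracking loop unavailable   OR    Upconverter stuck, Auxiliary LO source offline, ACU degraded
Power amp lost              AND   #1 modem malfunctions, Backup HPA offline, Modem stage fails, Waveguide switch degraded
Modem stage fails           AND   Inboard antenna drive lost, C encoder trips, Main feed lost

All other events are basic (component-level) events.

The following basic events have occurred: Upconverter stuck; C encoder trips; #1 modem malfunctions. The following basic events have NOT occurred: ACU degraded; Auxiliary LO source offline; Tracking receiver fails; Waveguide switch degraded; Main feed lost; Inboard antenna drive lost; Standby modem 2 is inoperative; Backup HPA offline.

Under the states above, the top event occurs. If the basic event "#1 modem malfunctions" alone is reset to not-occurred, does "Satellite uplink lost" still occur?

Yes

Counterfactual: set "#1 modem malfunctions" to not occurred.
Modem stage fails [AND]: Inboard antenna drive lost=not, C encoder trips=occurs, Main feed lost=not → not all inputs occur → does not occur.
Power amp lost [AND]: #1 modem malfunctions=not, Backup HPA offline=not, Modem stage fails=not, Waveguide switch degraded=not → not all inputs occur → does not occur.
Tracking loop unavailable [OR]: Upconverter stuck=occurs, Auxiliary LO source offline=not, ACU degraded=not → at least one input occurs → occurs.
Antenna path unavailable [OR]: Tracking receiver fails=not, Tracking loop unavailable=occurs, Standby modem 2 is inoperative=not → at least one input occurs → occurs.
Satellite uplink lost [OR]: Power amp lost=not, Antenna path unavailable=occurs → at least one input occurs → occurs.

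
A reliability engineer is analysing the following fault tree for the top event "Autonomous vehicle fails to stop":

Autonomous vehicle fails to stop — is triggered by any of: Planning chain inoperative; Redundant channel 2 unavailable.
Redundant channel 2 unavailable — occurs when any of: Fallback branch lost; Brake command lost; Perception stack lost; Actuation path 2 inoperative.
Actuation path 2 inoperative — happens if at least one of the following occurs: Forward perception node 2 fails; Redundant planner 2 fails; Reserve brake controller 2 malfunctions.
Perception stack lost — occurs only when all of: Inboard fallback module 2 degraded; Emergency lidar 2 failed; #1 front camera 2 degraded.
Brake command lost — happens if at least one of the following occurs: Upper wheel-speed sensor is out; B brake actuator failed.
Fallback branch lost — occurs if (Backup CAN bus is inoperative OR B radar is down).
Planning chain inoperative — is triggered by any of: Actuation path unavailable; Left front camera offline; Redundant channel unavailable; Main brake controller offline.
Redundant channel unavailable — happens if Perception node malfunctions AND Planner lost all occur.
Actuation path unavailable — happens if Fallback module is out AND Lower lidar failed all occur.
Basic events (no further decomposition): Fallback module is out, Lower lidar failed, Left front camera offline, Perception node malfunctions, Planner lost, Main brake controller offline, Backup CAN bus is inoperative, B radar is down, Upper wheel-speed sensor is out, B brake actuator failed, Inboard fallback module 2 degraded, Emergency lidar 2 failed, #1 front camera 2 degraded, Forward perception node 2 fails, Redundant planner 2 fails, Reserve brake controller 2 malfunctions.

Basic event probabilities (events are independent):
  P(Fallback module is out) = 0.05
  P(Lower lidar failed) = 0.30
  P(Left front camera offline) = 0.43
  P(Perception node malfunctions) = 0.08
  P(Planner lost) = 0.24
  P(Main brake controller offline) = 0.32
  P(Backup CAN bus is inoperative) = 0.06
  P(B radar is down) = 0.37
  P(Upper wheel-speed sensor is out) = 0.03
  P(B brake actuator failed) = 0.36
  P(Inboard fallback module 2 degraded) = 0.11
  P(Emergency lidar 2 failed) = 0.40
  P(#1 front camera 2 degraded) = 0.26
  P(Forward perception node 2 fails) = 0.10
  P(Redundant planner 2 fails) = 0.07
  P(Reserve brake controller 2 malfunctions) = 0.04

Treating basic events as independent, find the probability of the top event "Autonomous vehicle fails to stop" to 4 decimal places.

P(Actuation path unavailable) [AND] = 0.05 × 0.30 = 0.015000
P(Redundant channel unavailable) [AND] = 0.08 × 0.24 = 0.019200
P(Planning chain inoperative) [OR] = 1 − (1−0.015000) × (1−0.43) × (1−0.019200) × (1−0.32) = 0.625544
P(Fallback branch lost) [OR] = 1 − (1−0.06) × (1−0.37) = 0.407800
P(Brake command lost) [OR] = 1 − (1−0.03) × (1−0.36) = 0.379200
P(Perception stack lost) [AND] = 0.11 × 0.40 × 0.26 = 0.011440
P(Actuation path 2 inoperative) [OR] = 1 − (1−0.10) × (1−0.07) × (1−0.04) = 0.196480
P(Redundant channel 2 unavailable) [OR] = 1 − (1−0.407800) × (1−0.379200) × (1−0.011440) × (1−0.196480) = 0.707975
P(Autonomous vehicle fails to stop) [OR] = 1 − (1−0.625544) × (1−0.707975) = 0.890649
Rounded to 4 decimal places: P(Autonomous vehicle fails to stop) ≈ 0.8906.

0.8906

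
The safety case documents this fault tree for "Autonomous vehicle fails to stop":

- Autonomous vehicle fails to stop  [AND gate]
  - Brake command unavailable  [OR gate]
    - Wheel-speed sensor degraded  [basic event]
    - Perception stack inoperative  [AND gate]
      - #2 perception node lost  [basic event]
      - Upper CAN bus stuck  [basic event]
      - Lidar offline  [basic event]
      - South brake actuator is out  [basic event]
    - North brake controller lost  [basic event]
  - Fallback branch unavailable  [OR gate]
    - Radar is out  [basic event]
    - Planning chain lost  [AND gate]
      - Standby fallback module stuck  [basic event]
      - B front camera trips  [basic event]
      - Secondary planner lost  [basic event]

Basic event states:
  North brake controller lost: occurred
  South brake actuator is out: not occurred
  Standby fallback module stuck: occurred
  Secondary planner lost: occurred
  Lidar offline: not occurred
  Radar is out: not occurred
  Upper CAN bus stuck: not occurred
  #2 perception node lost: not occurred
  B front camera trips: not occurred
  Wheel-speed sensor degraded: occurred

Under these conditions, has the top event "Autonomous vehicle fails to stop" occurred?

Perception stack inoperative [AND]: #2 perception node lost=not, Upper CAN bus stuck=not, Lidar offline=not, South brake actuator is out=not → not all inputs occur → does not occur.
Brake command unavailable [OR]: Wheel-speed sensor degraded=occurs, Perception stack inoperative=not, North brake controller lost=occurs → at least one input occurs → occurs.
Planning chain lost [AND]: Standby fallback module stuck=occurs, B front camera trips=not, Secondary planner lost=occurs → not all inputs occur → does not occur.
Fallback branch unavailable [OR]: Radar is out=not, Planning chain lost=not → no input occurs → does not occur.
Autonomous vehicle fails to stop [AND]: Brake command unavailable=occurs, Fallback branch unavailable=not → not all inputs occur → does not occur.

No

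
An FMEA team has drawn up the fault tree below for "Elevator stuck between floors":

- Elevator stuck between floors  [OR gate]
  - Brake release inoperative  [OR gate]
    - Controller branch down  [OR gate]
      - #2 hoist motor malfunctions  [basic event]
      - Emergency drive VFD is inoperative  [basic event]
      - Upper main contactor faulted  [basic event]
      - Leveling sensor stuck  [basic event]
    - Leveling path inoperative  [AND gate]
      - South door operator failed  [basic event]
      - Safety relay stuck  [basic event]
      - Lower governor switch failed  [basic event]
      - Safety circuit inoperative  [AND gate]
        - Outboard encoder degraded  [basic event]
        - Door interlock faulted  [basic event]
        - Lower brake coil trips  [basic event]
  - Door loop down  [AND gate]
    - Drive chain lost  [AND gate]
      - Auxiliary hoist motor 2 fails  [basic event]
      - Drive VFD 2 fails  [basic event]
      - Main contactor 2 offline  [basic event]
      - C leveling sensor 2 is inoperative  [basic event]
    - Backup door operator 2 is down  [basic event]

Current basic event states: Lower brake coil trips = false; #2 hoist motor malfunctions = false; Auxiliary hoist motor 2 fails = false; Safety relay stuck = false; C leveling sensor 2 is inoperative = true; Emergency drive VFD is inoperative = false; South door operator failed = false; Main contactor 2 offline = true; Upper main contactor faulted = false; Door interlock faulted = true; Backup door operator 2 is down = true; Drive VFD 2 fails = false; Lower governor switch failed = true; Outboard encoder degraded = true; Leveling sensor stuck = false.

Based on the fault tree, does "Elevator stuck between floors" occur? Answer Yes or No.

No

Controller branch down [OR]: #2 hoist motor malfunctions=not, Emergency drive VFD is inoperative=not, Upper main contactor faulted=not, Leveling sensor stuck=not → no input occurs → does not occur.
Safety circuit inoperative [AND]: Outboard encoder degraded=occurs, Door interlock faulted=occurs, Lower brake coil trips=not → not all inputs occur → does not occur.
Leveling path inoperative [AND]: South door operator failed=not, Safety relay stuck=not, Lower governor switch failed=occurs, Safety circuit inoperative=not → not all inputs occur → does not occur.
Brake release inoperative [OR]: Controller branch down=not, Leveling path inoperative=not → no input occurs → does not occur.
Drive chain lost [AND]: Auxiliary hoist motor 2 fails=not, Drive VFD 2 fails=not, Main contactor 2 offline=occurs, C leveling sensor 2 is inoperative=occurs → not all inputs occur → does not occur.
Door loop down [AND]: Drive chain lost=not, Backup door operator 2 is down=occurs → not all inputs occur → does not occur.
Elevator stuck between floors [OR]: Brake release inoperative=not, Door loop down=not → no input occurs → does not occur.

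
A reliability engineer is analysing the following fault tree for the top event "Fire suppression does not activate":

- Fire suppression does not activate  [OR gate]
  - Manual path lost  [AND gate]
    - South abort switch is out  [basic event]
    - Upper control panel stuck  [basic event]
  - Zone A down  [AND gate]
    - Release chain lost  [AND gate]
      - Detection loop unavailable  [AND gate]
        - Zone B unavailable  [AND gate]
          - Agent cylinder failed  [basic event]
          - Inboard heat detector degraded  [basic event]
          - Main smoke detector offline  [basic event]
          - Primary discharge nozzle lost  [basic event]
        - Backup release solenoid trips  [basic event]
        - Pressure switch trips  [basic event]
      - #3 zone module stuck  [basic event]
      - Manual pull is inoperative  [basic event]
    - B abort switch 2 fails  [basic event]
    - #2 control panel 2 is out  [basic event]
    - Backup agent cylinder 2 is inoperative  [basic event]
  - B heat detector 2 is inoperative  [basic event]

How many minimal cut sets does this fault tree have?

3

Manual path lost [AND]: one cut set from each child combined → 1 × 1 = 1 cut set(s).
Zone B unavailable [AND]: one cut set from each child combined → 1 × 1 × 1 × 1 = 1 cut set(s).
Detection loop unavailable [AND]: one cut set from each child combined → 1 × 1 × 1 = 1 cut set(s).
Release chain lost [AND]: one cut set from each child combined → 1 × 1 × 1 = 1 cut set(s).
Zone A down [AND]: one cut set from each child combined → 1 × 1 × 1 × 1 = 1 cut set(s).
Fire suppression does not activate [OR]: union of children's cut sets → 3 cut set(s).
Minimal cut sets: {South abort switch is out, Upper control panel stuck}; {#2 control panel 2 is out, #3 zone module stuck, Agent cylinder failed, B abort switch 2 fails, Backup agent cylinder 2 is inoperative, Backup release solenoid trips, Inboard heat detector degraded, Main smoke detector offline, Manual pull is inoperative, Pressure switch trips, Primary discharge nozzle lost}; {B heat detector 2 is inoperative}.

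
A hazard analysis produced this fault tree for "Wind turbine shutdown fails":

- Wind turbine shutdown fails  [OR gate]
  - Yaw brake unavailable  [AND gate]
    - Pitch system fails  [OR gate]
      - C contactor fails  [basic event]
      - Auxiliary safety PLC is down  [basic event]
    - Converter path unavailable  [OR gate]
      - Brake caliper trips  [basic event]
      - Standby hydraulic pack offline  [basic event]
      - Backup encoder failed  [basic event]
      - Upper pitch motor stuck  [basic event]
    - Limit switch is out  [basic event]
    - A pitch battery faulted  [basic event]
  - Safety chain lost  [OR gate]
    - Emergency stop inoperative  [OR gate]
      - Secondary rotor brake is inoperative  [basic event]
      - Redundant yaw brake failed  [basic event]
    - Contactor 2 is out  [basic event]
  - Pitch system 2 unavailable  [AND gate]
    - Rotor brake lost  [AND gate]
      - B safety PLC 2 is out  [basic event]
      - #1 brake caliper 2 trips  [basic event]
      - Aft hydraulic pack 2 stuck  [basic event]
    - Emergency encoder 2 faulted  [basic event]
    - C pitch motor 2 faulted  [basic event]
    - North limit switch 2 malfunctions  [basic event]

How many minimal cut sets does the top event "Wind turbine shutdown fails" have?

12

Pitch system fails [OR]: union of children's cut sets → 2 cut set(s).
Converter path unavailable [OR]: union of children's cut sets → 4 cut set(s).
Yaw brake unavailable [AND]: one cut set from each child combined → 2 × 4 × 1 × 1 = 8 cut set(s).
Emergency stop inoperative [OR]: union of children's cut sets → 2 cut set(s).
Safety chain lost [OR]: union of children's cut sets → 3 cut set(s).
Rotor brake lost [AND]: one cut set from each child combined → 1 × 1 × 1 = 1 cut set(s).
Pitch system 2 unavailable [AND]: one cut set from each child combined → 1 × 1 × 1 × 1 = 1 cut set(s).
Wind turbine shutdown fails [OR]: union of children's cut sets → 12 cut set(s).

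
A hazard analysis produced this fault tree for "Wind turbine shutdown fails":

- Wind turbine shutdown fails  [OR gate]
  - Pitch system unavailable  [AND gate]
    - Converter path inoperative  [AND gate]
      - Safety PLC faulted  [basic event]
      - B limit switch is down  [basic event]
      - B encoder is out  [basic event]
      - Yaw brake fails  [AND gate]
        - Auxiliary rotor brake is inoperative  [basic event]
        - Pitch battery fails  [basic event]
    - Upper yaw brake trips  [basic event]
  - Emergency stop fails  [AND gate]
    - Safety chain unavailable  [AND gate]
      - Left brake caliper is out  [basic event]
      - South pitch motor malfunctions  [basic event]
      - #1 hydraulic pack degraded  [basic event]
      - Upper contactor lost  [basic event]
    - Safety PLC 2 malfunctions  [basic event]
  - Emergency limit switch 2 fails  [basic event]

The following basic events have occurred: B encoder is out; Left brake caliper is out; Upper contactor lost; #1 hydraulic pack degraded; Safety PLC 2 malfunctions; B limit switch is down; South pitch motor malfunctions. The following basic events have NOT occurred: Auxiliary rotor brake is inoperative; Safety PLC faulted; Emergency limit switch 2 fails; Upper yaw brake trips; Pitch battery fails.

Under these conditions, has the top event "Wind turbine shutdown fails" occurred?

Yaw brake fails [AND]: Auxiliary rotor brake is inoperative=not, Pitch battery fails=not → not all inputs occur → does not occur.
Converter path inoperative [AND]: Safety PLC faulted=not, B limit switch is down=occurs, B encoder is out=occurs, Yaw brake fails=not → not all inputs occur → does not occur.
Pitch system unavailable [AND]: Converter path inoperative=not, Upper yaw brake trips=not → not all inputs occur → does not occur.
Safety chain unavailable [AND]: Left brake caliper is out=occurs, South pitch motor malfunctions=occurs, #1 hydraulic pack degraded=occurs, Upper contactor lost=occurs → all inputs occur → occurs.
Emergency stop fails [AND]: Safety chain unavailable=occurs, Safety PLC 2 malfunctions=occurs → all inputs occur → occurs.
Wind turbine shutdown fails [OR]: Pitch system unavailable=not, Emergency stop fails=occurs, Emergency limit switch 2 fails=not → at least one input occurs → occurs.

Yes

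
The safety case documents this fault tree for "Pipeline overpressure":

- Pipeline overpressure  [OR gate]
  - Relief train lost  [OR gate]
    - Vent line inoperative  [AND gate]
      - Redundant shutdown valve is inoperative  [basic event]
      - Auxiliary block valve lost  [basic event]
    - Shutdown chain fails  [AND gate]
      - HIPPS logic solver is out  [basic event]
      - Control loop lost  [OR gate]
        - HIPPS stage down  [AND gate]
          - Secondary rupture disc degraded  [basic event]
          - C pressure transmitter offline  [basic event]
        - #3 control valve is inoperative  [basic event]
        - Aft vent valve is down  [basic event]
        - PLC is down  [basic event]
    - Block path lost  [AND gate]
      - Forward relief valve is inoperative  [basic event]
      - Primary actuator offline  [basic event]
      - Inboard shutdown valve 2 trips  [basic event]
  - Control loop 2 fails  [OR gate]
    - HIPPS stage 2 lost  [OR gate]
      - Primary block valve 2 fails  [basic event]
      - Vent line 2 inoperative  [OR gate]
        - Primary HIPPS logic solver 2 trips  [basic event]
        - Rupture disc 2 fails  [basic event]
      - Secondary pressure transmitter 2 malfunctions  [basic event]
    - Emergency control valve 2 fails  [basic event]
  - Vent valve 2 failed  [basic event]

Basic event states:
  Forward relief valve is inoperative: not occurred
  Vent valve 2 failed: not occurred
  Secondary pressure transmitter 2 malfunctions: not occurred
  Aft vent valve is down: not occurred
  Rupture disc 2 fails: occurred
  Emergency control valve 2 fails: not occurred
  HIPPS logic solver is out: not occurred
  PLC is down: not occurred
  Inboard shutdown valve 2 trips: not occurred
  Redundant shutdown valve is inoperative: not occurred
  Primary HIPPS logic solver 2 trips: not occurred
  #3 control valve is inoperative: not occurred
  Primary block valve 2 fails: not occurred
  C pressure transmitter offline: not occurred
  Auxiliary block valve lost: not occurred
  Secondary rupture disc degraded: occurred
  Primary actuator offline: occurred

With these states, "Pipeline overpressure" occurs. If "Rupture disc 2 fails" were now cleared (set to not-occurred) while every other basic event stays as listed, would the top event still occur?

Counterfactual: set "Rupture disc 2 fails" to not occurred.
Vent line inoperative [AND]: Redundant shutdown valve is inoperative=not, Auxiliary block valve lost=not → not all inputs occur → does not occur.
HIPPS stage down [AND]: Secondary rupture disc degraded=occurs, C pressure transmitter offline=not → not all inputs occur → does not occur.
Control loop lost [OR]: HIPPS stage down=not, #3 control valve is inoperative=not, Aft vent valve is down=not, PLC is down=not → no input occurs → does not occur.
Shutdown chain fails [AND]: HIPPS logic solver is out=not, Control loop lost=not → not all inputs occur → does not occur.
Block path lost [AND]: Forward relief valve is inoperative=not, Primary actuator offline=occurs, Inboard shutdown valve 2 trips=not → not all inputs occur → does not occur.
Relief train lost [OR]: Vent line inoperative=not, Shutdown chain fails=not, Block path lost=not → no input occurs → does not occur.
Vent line 2 inoperative [OR]: Primary HIPPS logic solver 2 trips=not, Rupture disc 2 fails=not → no input occurs → does not occur.
HIPPS stage 2 lost [OR]: Primary block valve 2 fails=not, Vent line 2 inoperative=not, Secondary pressure transmitter 2 malfunctions=not → no input occurs → does not occur.
Control loop 2 fails [OR]: HIPPS stage 2 lost=not, Emergency control valve 2 fails=not → no input occurs → does not occur.
Pipeline overpressure [OR]: Relief train lost=not, Control loop 2 fails=not, Vent valve 2 failed=not → no input occurs → does not occur.

No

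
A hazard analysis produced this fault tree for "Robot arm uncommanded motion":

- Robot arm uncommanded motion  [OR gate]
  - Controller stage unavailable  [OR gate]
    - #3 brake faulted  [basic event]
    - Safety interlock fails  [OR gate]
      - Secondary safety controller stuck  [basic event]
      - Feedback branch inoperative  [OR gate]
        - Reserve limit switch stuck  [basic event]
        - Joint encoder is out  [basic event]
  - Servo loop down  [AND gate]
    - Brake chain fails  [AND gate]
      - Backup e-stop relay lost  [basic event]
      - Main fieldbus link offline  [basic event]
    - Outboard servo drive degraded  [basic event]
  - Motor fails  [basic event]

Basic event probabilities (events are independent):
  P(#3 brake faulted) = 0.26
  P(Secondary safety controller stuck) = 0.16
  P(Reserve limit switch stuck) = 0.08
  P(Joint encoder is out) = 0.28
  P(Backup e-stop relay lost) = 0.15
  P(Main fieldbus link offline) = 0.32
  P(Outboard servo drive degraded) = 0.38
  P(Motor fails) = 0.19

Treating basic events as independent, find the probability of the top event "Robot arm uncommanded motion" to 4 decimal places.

0.6726

P(Feedback branch inoperative) [OR] = 1 − (1−0.08) × (1−0.28) = 0.337600
P(Safety interlock fails) [OR] = 1 − (1−0.16) × (1−0.337600) = 0.443584
P(Controller stage unavailable) [OR] = 1 − (1−0.26) × (1−0.443584) = 0.588252
P(Brake chain fails) [AND] = 0.15 × 0.32 = 0.048000
P(Servo loop down) [AND] = 0.048000 × 0.38 = 0.018240
P(Robot arm uncommanded motion) [OR] = 1 − (1−0.588252) × (1−0.018240) × (1−0.19) = 0.672567
Rounded to 4 decimal places: P(Robot arm uncommanded motion) ≈ 0.6726.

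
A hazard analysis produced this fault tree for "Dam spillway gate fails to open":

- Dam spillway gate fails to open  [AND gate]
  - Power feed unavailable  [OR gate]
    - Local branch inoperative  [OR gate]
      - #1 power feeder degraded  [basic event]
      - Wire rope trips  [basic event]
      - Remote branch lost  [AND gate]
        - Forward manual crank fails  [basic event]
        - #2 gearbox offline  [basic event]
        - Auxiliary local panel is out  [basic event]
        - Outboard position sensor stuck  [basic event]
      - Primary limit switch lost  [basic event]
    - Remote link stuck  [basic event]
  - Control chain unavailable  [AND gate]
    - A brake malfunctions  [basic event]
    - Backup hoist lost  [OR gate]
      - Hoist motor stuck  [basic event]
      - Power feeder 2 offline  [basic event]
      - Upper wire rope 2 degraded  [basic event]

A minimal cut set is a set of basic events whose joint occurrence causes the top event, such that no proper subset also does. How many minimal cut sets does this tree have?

Remote branch lost [AND]: one cut set from each child combined → 1 × 1 × 1 × 1 = 1 cut set(s).
Local branch inoperative [OR]: union of children's cut sets → 4 cut set(s).
Power feed unavailable [OR]: union of children's cut sets → 5 cut set(s).
Backup hoist lost [OR]: union of children's cut sets → 3 cut set(s).
Control chain unavailable [AND]: one cut set from each child combined → 1 × 3 = 3 cut set(s).
Dam spillway gate fails to open [AND]: one cut set from each child combined → 5 × 3 = 15 cut set(s).

15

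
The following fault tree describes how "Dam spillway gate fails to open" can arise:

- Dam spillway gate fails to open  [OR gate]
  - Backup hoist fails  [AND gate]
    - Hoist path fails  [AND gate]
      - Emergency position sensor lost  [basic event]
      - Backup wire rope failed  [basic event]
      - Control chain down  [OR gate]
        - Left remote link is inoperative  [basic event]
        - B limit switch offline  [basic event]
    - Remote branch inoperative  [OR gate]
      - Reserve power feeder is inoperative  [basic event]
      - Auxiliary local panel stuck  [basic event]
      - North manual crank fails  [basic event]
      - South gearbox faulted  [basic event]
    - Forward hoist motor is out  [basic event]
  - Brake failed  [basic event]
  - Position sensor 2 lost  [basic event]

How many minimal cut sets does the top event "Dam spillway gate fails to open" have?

Control chain down [OR]: union of children's cut sets → 2 cut set(s).
Hoist path fails [AND]: one cut set from each child combined → 1 × 1 × 2 = 2 cut set(s).
Remote branch inoperative [OR]: union of children's cut sets → 4 cut set(s).
Backup hoist fails [AND]: one cut set from each child combined → 2 × 4 × 1 = 8 cut set(s).
Dam spillway gate fails to open [OR]: union of children's cut sets → 10 cut set(s).
Minimal cut sets: {Backup wire rope failed, Emergency position sensor lost, Forward hoist motor is out, Left remote link is inoperative, Reserve power feeder is inoperative}; {Auxiliary local panel stuck, Backup wire rope failed, Emergency position sensor lost, Forward hoist motor is out, Left remote link is inoperative}; {Backup wire rope failed, Emergency position sensor lost, Forward hoist motor is out, Left remote link is inoperative, North manual crank fails}; {Backup wire rope failed, Emergency position sensor lost, Forward hoist motor is out, Left remote link is inoperative, South gearbox faulted}; {B limit switch offline, Backup wire rope failed, Emergency position sensor lost, Forward hoist motor is out, Reserve power feeder is inoperative}; {Auxiliary local panel stuck, B limit switch offline, Backup wire rope failed, Emergency position sensor lost, Forward hoist motor is out}; {B limit switch offline, Backup wire rope failed, Emergency position sensor lost, Forward hoist motor is out, North manual crank fails}; {B limit switch offline, Backup wire rope failed, Emergency position sensor lost, Forward hoist motor is out, South gearbox faulted}; {Brake failed}; {Position sensor 2 lost}.

10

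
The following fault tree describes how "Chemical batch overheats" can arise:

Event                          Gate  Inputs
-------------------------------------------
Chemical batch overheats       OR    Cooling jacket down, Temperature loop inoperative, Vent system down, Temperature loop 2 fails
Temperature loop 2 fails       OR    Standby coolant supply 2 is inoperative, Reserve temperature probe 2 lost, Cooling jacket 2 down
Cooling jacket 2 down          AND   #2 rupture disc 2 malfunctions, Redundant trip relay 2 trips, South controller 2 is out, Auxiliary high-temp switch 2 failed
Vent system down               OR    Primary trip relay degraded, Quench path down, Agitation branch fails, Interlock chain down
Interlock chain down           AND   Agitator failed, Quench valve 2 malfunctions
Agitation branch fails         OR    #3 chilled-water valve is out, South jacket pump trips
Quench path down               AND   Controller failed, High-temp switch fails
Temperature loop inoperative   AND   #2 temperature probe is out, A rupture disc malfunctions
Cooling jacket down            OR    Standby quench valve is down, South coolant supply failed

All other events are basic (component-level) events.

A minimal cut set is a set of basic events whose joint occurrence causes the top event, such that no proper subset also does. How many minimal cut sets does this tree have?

11

Cooling jacket down [OR]: union of children's cut sets → 2 cut set(s).
Temperature loop inoperative [AND]: one cut set from each child combined → 1 × 1 = 1 cut set(s).
Quench path down [AND]: one cut set from each child combined → 1 × 1 = 1 cut set(s).
Agitation branch fails [OR]: union of children's cut sets → 2 cut set(s).
Interlock chain down [AND]: one cut set from each child combined → 1 × 1 = 1 cut set(s).
Vent system down [OR]: union of children's cut sets → 5 cut set(s).
Cooling jacket 2 down [AND]: one cut set from each child combined → 1 × 1 × 1 × 1 = 1 cut set(s).
Temperature loop 2 fails [OR]: union of children's cut sets → 3 cut set(s).
Chemical batch overheats [OR]: union of children's cut sets → 11 cut set(s).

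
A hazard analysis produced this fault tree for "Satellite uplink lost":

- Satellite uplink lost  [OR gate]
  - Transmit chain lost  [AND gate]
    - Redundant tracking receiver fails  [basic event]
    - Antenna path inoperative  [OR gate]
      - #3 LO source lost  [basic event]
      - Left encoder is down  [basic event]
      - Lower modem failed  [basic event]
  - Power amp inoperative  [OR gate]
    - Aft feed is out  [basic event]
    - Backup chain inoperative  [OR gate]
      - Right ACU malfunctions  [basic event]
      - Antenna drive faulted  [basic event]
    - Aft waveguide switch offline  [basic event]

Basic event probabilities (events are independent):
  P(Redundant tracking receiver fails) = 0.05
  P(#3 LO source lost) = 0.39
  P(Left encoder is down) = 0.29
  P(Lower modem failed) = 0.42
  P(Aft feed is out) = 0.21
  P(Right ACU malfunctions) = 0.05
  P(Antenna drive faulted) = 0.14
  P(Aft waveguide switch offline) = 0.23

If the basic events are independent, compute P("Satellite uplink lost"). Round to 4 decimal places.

0.5216

P(Antenna path inoperative) [OR] = 1 − (1−0.39) × (1−0.29) × (1−0.42) = 0.748802
P(Transmit chain lost) [AND] = 0.05 × 0.748802 = 0.037440
P(Backup chain inoperative) [OR] = 1 − (1−0.05) × (1−0.14) = 0.183000
P(Power amp inoperative) [OR] = 1 − (1−0.21) × (1−0.183000) × (1−0.23) = 0.503019
P(Satellite uplink lost) [OR] = 1 − (1−0.037440) × (1−0.503019) = 0.521626
Rounded to 4 decimal places: P(Satellite uplink lost) ≈ 0.5216.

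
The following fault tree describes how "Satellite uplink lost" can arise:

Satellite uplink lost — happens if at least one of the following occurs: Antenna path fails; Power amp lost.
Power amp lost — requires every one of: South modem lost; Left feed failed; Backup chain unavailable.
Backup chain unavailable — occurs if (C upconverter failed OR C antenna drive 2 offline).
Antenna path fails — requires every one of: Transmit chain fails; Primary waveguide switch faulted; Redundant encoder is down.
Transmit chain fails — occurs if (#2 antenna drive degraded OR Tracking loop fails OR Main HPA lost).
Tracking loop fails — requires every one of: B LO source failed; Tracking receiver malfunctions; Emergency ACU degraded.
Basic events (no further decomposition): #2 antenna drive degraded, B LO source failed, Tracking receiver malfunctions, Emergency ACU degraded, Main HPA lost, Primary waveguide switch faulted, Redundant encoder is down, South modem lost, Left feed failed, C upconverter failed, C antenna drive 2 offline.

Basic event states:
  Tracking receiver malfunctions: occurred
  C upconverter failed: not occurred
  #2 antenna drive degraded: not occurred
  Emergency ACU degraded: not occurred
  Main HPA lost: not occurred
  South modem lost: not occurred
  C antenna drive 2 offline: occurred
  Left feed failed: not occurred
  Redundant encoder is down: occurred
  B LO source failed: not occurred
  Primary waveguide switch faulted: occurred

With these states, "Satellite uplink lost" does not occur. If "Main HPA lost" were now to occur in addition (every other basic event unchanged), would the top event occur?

Yes

Counterfactual: set "Main HPA lost" to occurred.
Tracking loop fails [AND]: B LO source failed=not, Tracking receiver malfunctions=occurs, Emergency ACU degraded=not → not all inputs occur → does not occur.
Transmit chain fails [OR]: #2 antenna drive degraded=not, Tracking loop fails=not, Main HPA lost=occurs → at least one input occurs → occurs.
Antenna path fails [AND]: Transmit chain fails=occurs, Primary waveguide switch faulted=occurs, Redundant encoder is down=occurs → all inputs occur → occurs.
Backup chain unavailable [OR]: C upconverter failed=not, C antenna drive 2 offline=occurs → at least one input occurs → occurs.
Power amp lost [AND]: South modem lost=not, Left feed failed=not, Backup chain unavailable=occurs → not all inputs occur → does not occur.
Satellite uplink lost [OR]: Antenna path fails=occurs, Power amp lost=not → at least one input occurs → occurs.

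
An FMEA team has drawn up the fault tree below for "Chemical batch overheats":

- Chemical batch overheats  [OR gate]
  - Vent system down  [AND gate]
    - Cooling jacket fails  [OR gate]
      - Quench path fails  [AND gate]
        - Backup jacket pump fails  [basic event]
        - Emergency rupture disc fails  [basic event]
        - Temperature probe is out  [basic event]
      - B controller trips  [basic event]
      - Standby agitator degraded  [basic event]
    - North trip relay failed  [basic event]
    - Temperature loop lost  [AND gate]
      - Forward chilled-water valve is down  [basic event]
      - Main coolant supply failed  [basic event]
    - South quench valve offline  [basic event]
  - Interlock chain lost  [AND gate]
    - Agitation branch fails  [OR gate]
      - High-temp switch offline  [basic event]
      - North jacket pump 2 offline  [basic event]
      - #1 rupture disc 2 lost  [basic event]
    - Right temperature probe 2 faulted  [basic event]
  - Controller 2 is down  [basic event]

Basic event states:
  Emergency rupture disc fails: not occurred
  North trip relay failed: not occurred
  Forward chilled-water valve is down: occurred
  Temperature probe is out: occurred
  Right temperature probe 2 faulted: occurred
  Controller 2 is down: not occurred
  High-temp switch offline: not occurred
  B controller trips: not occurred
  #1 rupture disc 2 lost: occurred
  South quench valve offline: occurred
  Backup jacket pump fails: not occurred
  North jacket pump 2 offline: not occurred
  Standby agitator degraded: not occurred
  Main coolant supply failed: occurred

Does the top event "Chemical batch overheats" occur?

Yes

Quench path fails [AND]: Backup jacket pump fails=not, Emergency rupture disc fails=not, Temperature probe is out=occurs → not all inputs occur → does not occur.
Cooling jacket fails [OR]: Quench path fails=not, B controller trips=not, Standby agitator degraded=not → no input occurs → does not occur.
Temperature loop lost [AND]: Forward chilled-water valve is down=occurs, Main coolant supply failed=occurs → all inputs occur → occurs.
Vent system down [AND]: Cooling jacket fails=not, North trip relay failed=not, Temperature loop lost=occurs, South quench valve offline=occurs → not all inputs occur → does not occur.
Agitation branch fails [OR]: High-temp switch offline=not, North jacket pump 2 offline=not, #1 rupture disc 2 lost=occurs → at least one input occurs → occurs.
Interlock chain lost [AND]: Agitation branch fails=occurs, Right temperature probe 2 faulted=occurs → all inputs occur → occurs.
Chemical batch overheats [OR]: Vent system down=not, Interlock chain lost=occurs, Controller 2 is down=not → at least one input occurs → occurs.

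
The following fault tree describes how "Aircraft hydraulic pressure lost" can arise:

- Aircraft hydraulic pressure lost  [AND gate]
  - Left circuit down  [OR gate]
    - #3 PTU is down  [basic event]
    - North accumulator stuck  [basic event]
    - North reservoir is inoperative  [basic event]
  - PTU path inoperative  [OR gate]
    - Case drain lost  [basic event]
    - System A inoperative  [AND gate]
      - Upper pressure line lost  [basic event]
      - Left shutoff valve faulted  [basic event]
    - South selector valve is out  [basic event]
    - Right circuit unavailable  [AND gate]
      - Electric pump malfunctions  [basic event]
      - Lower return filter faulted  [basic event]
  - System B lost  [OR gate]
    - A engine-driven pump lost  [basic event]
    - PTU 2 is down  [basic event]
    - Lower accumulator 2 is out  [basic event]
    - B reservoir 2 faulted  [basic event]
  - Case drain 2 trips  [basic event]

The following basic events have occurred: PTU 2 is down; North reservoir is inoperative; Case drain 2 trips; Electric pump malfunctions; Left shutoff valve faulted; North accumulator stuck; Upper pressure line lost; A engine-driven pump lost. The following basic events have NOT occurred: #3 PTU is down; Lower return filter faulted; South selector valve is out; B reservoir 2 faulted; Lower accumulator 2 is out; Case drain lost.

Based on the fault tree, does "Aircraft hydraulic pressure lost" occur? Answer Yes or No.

Yes

Left circuit down [OR]: #3 PTU is down=not, North accumulator stuck=occurs, North reservoir is inoperative=occurs → at least one input occurs → occurs.
System A inoperative [AND]: Upper pressure line lost=occurs, Left shutoff valve faulted=occurs → all inputs occur → occurs.
Right circuit unavailable [AND]: Electric pump malfunctions=occurs, Lower return filter faulted=not → not all inputs occur → does not occur.
PTU path inoperative [OR]: Case drain lost=not, System A inoperative=occurs, South selector valve is out=not, Right circuit unavailable=not → at least one input occurs → occurs.
System B lost [OR]: A engine-driven pump lost=occurs, PTU 2 is down=occurs, Lower accumulator 2 is out=not, B reservoir 2 faulted=not → at least one input occurs → occurs.
Aircraft hydraulic pressure lost [AND]: Left circuit down=occurs, PTU path inoperative=occurs, System B lost=occurs, Case drain 2 trips=occurs → all inputs occur → occurs.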